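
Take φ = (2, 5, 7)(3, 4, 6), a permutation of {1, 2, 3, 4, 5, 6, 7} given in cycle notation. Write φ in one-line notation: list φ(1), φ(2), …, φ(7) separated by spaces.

Image by image: 1↦1, 2↦5, 3↦4, 4↦6, 5↦7, 6↦3, 7↦2.
Listing these in domain order gives 1 5 4 6 7 3 2.

1 5 4 6 7 3 2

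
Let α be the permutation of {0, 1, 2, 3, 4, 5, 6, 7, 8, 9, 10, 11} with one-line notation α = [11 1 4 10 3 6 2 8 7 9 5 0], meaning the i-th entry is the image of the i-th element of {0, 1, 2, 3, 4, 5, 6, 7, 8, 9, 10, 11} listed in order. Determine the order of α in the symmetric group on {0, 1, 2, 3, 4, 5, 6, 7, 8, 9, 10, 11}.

6

Decomposing into disjoint cycles gives cycle lengths 6, 2, 2, 1, 1.
The order of α is the least common multiple of its cycle lengths: lcm(6, 2, 2) = 6.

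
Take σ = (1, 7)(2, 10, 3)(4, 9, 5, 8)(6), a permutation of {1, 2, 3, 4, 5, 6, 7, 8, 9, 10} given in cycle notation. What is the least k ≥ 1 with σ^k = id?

The disjoint cycles have lengths 4, 3, 2, 1.
The order is lcm(4, 3, 2) = 12.

12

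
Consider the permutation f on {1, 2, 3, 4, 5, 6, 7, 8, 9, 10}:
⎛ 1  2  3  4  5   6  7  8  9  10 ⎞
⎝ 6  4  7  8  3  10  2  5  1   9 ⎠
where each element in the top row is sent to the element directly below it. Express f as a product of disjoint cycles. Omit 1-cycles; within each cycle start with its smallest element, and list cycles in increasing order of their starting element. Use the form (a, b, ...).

Start at 1 and follow images: 1 → 6 → 10 → 9 → 1, giving the cycle (1, 6, 10, 9).
Continuing from each remaining unvisited element yields (1, 6, 10, 9)(2, 4, 8, 5, 3, 7).

(1, 6, 10, 9)(2, 4, 8, 5, 3, 7)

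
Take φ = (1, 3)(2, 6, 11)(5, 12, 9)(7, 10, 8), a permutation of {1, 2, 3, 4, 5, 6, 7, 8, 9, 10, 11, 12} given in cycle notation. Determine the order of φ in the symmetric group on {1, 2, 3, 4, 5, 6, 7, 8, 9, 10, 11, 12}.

The disjoint cycles have lengths 3, 3, 3, 2, 1.
The order of φ is the least common multiple of its cycle lengths: lcm(3, 3, 3, 2) = 6.

6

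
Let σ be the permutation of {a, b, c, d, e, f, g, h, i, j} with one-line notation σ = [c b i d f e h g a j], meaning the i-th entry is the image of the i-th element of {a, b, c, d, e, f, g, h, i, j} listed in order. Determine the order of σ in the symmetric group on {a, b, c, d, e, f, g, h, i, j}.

Decomposing into disjoint cycles gives cycle lengths 3, 2, 2, 1, 1, 1.
The order is lcm(3, 2, 2) = 6.

6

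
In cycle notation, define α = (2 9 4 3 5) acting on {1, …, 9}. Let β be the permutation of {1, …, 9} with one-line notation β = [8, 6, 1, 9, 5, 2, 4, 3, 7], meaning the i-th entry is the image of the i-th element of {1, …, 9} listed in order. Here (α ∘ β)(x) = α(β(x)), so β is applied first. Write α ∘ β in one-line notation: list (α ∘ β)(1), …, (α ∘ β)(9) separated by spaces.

(α ∘ β)(x) = α(β(x)). Computing each image: α(β(1)) = α(8) = 8, α(β(2)) = α(6) = 6, α(β(3)) = α(1) = 1, α(β(4)) = α(9) = 4, α(β(5)) = α(5) = 2, α(β(6)) = α(2) = 9, α(β(7)) = α(4) = 3, α(β(8)) = α(3) = 5, α(β(9)) = α(7) = 7.
Hence α ∘ β = [8 6 1 4 2 9 3 5 7].

8 6 1 4 2 9 3 5 7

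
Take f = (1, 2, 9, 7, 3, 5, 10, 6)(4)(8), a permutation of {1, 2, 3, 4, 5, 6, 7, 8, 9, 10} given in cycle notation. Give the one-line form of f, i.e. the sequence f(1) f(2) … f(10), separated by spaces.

2 9 5 4 10 1 3 8 7 6

Image by image: 1→2, 2→9, 3→5, 4→4, 5→10, 6→1, 7→3, 8→8, 9→7, 10→6.
Listing these in domain order gives 2 9 5 4 10 1 3 8 7 6.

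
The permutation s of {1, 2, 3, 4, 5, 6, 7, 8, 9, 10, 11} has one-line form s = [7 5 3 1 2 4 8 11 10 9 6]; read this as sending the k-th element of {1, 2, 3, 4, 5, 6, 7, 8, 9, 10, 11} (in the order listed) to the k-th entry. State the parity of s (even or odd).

In disjoint-cycle form the cycle lengths are 6, 2, 2, 1.
A cycle is odd iff its length is even; s has 3 even-length cycles, so sgn(s) = (−1)^3 and s is odd.

odd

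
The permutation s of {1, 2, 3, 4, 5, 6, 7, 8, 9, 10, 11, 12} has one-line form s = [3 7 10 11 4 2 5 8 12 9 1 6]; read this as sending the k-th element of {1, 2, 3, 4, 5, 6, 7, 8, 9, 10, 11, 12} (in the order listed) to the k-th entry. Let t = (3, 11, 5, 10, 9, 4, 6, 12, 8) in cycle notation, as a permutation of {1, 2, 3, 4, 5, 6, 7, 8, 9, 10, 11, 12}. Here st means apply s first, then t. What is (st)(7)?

10

s(7) = 5, then t(5) = 10; composing gives (st)(7) = 10.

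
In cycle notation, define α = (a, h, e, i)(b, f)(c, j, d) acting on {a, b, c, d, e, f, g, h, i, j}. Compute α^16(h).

h

h lies in the 4-cycle (a, h, e, i).
Since the cycle has length 4, α^16 acts on it the same as α^0 (16 mod 4 = 0).
So α^16(h) = h.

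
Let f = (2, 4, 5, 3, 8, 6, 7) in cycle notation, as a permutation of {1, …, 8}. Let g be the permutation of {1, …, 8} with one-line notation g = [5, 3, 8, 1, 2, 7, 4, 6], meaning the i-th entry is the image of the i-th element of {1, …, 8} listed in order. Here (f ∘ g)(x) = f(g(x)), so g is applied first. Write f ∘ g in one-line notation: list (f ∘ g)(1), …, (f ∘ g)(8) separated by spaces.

(f ∘ g)(x) = f(g(x)). Computing each image: f(g(1)) = f(5) = 3, f(g(2)) = f(3) = 8, f(g(3)) = f(8) = 6, f(g(4)) = f(1) = 1, f(g(5)) = f(2) = 4, f(g(6)) = f(7) = 2, f(g(7)) = f(4) = 5, f(g(8)) = f(6) = 7.
Hence f ∘ g = [3 8 6 1 4 2 5 7].

3 8 6 1 4 2 5 7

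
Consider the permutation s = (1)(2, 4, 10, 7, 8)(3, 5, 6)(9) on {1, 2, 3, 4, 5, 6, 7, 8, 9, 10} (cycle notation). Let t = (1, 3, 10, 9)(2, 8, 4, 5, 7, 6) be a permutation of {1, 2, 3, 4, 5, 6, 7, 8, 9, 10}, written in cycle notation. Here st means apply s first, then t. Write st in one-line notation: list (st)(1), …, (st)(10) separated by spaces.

Chase each element through s then t: 1 → 1 → 3; 2 → 4 → 5; 3 → 5 → 7; 4 → 10 → 9; 5 → 6 → 2; 6 → 3 → 10; 7 → 8 → 4; 8 → 2 → 8; 9 → 9 → 1; 10 → 7 → 6.
Collecting the images, st = [3 5 7 9 2 10 4 8 1 6].

3 5 7 9 2 10 4 8 1 6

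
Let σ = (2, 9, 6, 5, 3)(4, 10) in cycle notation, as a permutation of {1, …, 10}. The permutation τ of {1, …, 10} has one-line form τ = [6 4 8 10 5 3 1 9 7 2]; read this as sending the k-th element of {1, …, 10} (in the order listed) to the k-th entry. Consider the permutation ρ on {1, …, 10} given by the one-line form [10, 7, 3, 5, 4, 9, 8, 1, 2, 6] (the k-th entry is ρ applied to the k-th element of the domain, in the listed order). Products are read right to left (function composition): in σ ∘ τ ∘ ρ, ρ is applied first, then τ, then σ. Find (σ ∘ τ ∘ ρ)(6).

7

(σ ∘ τ ∘ ρ)(6) = σ(τ(ρ(6))). ρ(6) = 9, then τ(9) = 7, then σ(7) = 7, so the result is 7.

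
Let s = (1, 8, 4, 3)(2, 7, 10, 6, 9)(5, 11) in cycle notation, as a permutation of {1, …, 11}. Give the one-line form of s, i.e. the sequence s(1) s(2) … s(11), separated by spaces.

8 7 1 3 11 9 10 4 2 6 5

Image by image: 1↦8, 2↦7, 3↦1, 4↦3, 5↦11, 6↦9, 7↦10, 8↦4, 9↦2, 10↦6, 11↦5.
So the one-line form is 8 7 1 3 11 9 10 4 2 6 5.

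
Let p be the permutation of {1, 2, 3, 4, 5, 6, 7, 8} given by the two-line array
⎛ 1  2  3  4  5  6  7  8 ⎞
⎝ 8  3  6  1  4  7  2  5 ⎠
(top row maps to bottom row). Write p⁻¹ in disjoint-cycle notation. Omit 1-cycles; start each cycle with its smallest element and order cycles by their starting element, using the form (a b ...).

The cycle decomposition of p is (1 8 5 4)(2 3 6 7).
Reversing each cycle (and rotating so the smallest element leads) gives p⁻¹ = (1 4 5 8)(2 7 6 3).

(1 4 5 8)(2 7 6 3)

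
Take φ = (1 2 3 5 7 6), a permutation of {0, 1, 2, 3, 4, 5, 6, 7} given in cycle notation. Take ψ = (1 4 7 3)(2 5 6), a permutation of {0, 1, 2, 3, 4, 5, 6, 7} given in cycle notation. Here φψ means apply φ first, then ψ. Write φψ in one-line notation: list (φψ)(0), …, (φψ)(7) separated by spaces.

0 5 1 6 7 3 4 2

(φψ)(x) = ψ(φ(x)). Computing each image: ψ(φ(0)) = ψ(0) = 0, ψ(φ(1)) = ψ(2) = 5, ψ(φ(2)) = ψ(3) = 1, ψ(φ(3)) = ψ(5) = 6, ψ(φ(4)) = ψ(4) = 7, ψ(φ(5)) = ψ(7) = 3, ψ(φ(6)) = ψ(1) = 4, ψ(φ(7)) = ψ(6) = 2.
Hence φψ = [0 5 1 6 7 3 4 2].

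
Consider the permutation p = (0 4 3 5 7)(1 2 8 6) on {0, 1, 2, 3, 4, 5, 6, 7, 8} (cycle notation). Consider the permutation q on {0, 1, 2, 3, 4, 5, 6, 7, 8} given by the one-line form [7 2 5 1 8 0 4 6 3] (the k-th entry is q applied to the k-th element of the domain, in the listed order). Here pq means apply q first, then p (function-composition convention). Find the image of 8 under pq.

q(8) = 3, then p(3) = 5; composing gives (pq)(8) = 5.

5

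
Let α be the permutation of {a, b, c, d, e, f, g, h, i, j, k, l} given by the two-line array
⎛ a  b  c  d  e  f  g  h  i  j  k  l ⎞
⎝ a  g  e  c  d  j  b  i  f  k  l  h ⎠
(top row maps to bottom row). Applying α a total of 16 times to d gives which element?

Tracing d → c → … returns to d after 3 steps, so d lies in a 3-cycle (c e d).
Powers repeat with period 3 on this cycle, and 16 mod 3 = 1, so α^16(d) = α^1(d).
Stepping 1 place around the cycle: d → c.

c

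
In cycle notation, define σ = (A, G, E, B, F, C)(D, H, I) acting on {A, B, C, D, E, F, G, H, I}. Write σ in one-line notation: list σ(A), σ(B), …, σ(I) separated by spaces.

G F A H B C E I D

Each element maps to the next entry in its cycle (wrapping to the front): A→G, B→F, C→A, D→H, E→B, F→C, G→E, H→I, I→D.
So the one-line form is G F A H B C E I D.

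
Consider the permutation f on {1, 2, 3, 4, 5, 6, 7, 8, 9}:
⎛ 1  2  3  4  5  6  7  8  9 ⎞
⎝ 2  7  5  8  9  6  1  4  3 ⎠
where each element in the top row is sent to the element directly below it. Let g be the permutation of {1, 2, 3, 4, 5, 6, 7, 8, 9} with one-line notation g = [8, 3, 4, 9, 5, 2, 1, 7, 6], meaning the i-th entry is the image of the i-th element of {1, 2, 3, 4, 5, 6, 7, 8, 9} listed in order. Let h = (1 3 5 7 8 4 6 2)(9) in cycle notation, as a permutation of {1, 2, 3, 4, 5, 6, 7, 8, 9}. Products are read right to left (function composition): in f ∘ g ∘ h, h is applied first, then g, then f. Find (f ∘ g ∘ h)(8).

3

Chase 8: h(8) = 4; g(4) = 9; f(9) = 3. Hence (f ∘ g ∘ h)(8) = 3.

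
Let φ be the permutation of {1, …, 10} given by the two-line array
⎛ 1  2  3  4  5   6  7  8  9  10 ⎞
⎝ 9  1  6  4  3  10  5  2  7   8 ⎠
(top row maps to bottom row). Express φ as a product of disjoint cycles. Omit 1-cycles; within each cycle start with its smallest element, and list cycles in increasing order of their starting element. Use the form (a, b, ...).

Start at 1 and follow images: 1 → 9 → 7 → 5 → 3 → 6 → 10 → 8 → 2 → 1, giving the cycle (1, 9, 7, 5, 3, 6, 10, 8, 2).
Continuing from each remaining unvisited element yields (1, 9, 7, 5, 3, 6, 10, 8, 2).

(1, 9, 7, 5, 3, 6, 10, 8, 2)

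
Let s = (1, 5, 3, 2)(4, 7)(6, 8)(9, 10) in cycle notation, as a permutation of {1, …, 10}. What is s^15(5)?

5 lies in the 4-cycle (1, 5, 3, 2).
On a 4-cycle, s^4 is the identity, so s^15 = s^3 there (15 ≡ 3 mod 4).
Advancing 3 steps from 5: 5 → 3 → 2 → 1.

1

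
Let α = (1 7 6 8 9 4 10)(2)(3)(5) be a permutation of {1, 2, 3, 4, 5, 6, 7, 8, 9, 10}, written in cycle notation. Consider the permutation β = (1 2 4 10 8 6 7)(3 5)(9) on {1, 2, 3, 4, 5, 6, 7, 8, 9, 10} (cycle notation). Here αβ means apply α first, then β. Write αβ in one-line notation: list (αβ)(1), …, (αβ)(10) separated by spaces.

1 4 5 8 3 6 7 9 10 2

For each element, apply α then β: 1 → 7 → 1; 2 → 2 → 4; 3 → 3 → 5; 4 → 10 → 8; 5 → 5 → 3; 6 → 8 → 6; 7 → 6 → 7; 8 → 9 → 9; 9 → 4 → 10; 10 → 1 → 2.
So αβ in one-line form is 1 4 5 8 3 6 7 9 10 2.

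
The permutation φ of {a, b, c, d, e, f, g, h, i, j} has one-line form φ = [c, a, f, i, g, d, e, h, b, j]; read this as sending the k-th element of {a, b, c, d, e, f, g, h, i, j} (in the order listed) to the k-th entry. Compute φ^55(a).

c

Tracing a → c → … returns to a after 6 steps, so a lies in a 6-cycle (a, c, f, d, i, b).
Powers repeat with period 6 on this cycle, and 55 mod 6 = 1, so φ^55(a) = φ^1(a).
Advancing 1 step from a: a → c.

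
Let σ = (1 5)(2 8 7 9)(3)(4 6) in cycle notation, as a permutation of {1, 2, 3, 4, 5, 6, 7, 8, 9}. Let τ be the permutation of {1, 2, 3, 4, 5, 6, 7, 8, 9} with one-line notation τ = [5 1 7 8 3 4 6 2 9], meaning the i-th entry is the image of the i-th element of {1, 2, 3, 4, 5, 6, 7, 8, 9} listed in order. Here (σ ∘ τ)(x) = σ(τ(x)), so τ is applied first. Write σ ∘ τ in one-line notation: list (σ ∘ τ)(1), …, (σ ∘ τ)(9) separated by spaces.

(σ ∘ τ)(x) = σ(τ(x)). Computing each image: σ(τ(1)) = σ(5) = 1, σ(τ(2)) = σ(1) = 5, σ(τ(3)) = σ(7) = 9, σ(τ(4)) = σ(8) = 7, σ(τ(5)) = σ(3) = 3, σ(τ(6)) = σ(4) = 6, σ(τ(7)) = σ(6) = 4, σ(τ(8)) = σ(2) = 8, σ(τ(9)) = σ(9) = 2.
Hence σ ∘ τ = [1 5 9 7 3 6 4 8 2].

1 5 9 7 3 6 4 8 2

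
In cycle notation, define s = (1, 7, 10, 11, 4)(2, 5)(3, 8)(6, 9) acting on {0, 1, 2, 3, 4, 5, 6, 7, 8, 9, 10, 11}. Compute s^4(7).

1

7 lies in the 5-cycle (1, 7, 10, 11, 4).
Stepping 4 places around the cycle: 7 → 10 → 11 → 4 → 1.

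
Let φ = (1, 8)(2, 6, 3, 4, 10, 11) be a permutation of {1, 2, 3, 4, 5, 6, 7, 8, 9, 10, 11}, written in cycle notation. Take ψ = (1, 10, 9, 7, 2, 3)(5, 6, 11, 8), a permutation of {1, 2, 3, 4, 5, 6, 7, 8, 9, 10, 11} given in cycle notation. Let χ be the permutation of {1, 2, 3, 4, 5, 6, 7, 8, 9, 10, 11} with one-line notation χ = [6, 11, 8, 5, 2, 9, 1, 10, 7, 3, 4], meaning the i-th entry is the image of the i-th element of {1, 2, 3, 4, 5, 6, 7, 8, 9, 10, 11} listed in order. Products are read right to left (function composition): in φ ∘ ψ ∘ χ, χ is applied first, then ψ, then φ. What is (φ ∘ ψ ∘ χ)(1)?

2

Apply the permutations in order: χ(1) = 6, then ψ(6) = 11, then φ(11) = 2. So (φ ∘ ψ ∘ χ)(1) = 2.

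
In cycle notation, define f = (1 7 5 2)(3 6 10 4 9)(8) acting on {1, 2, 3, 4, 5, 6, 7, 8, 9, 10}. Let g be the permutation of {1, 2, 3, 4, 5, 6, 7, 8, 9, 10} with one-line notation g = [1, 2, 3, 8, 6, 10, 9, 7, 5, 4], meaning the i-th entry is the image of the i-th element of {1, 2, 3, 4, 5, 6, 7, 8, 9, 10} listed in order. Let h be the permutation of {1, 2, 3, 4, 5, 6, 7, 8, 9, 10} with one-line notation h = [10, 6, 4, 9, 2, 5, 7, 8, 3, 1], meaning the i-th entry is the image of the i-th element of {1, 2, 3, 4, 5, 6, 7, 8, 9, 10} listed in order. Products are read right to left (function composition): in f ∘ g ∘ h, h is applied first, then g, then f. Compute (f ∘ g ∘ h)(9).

6

Apply the permutations in order: h(9) = 3, then g(3) = 3, then f(3) = 6. So (f ∘ g ∘ h)(9) = 6.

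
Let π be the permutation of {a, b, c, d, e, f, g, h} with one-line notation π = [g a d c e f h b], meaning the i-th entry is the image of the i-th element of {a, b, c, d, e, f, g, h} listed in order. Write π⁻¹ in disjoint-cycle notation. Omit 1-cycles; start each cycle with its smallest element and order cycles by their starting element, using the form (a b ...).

First write π in disjoint cycles: (a g h b)(c d).
Reversing each cycle (and rotating so the smallest element leads) gives π⁻¹ = (a b h g)(c d).

(a b h g)(c d)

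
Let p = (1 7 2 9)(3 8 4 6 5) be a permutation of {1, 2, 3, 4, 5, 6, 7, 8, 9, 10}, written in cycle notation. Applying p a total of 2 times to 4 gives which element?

4 lies in the 5-cycle (3 8 4 6 5).
Stepping 2 places around the cycle: 4 → 6 → 5.

5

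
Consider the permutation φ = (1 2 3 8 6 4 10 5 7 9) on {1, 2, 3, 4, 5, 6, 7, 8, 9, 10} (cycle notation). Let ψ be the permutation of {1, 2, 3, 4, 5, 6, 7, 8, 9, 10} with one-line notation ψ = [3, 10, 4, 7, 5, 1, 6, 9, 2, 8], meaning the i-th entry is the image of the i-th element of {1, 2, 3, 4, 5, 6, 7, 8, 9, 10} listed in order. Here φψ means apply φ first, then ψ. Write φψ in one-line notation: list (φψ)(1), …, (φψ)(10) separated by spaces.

For each element, apply φ then ψ: 1 → 2 → 10; 2 → 3 → 4; 3 → 8 → 9; 4 → 10 → 8; 5 → 7 → 6; 6 → 4 → 7; 7 → 9 → 2; 8 → 6 → 1; 9 → 1 → 3; 10 → 5 → 5.
So φψ in one-line form is 10 4 9 8 6 7 2 1 3 5.

10 4 9 8 6 7 2 1 3 5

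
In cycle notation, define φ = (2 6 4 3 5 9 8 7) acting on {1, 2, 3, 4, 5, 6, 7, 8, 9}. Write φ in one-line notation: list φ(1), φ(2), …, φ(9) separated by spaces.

1 6 5 3 9 4 2 7 8

Reading each image from the cycles: 1→1, 2→6, 3→5, 4→3, 5→9, 6→4, 7→2, 8→7, 9→8.
Listing these in domain order gives 1 6 5 3 9 4 2 7 8.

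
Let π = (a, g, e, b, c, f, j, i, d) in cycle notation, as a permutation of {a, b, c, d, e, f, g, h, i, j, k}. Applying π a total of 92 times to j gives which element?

d

j lies in the 9-cycle (a, g, e, b, c, f, j, i, d).
Since the cycle has length 9, π^92 acts on it the same as π^2 (92 mod 9 = 2).
Stepping 2 places around the cycle: j → i → d.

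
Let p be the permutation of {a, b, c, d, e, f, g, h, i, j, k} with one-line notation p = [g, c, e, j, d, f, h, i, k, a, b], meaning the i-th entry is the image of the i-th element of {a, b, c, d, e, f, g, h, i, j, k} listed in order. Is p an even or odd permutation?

In disjoint-cycle form the cycle lengths are 10, 1.
A cycle of length ℓ contributes ℓ−1 transpositions, so p is a product of 9 transpositions — odd.

odd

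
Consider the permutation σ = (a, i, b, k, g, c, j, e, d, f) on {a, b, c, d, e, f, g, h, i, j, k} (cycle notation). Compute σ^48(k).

i

k lies in the 10-cycle (a, i, b, k, g, c, j, e, d, f).
Since the cycle has length 10, σ^48 acts on it the same as σ^8 (48 mod 10 = 8).
Advancing 8 steps from k: k → g → c → j → e → d → f → a → i.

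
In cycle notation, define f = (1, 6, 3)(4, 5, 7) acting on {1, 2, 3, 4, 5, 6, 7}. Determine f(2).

2

2 does not appear in any cycle of f, so it is a fixed point: f(2) = 2.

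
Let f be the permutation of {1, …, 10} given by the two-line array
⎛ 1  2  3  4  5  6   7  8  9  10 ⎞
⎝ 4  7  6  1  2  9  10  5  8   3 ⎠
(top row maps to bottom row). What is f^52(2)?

Tracing 2 → 7 → … returns to 2 after 8 steps, so 2 lies in an 8-cycle (2 7 10 3 6 9 8 5).
On an 8-cycle, f^8 is the identity, so f^52 = f^4 there (52 ≡ 4 mod 8).
Stepping 4 places around the cycle: 2 → 7 → 10 → 3 → 6.

6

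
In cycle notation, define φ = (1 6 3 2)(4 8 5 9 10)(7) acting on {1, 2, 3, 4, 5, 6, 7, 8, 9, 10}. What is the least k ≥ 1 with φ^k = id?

20

The disjoint cycles have lengths 5, 4, 1.
The order of φ is the least common multiple of its cycle lengths: lcm(5, 4) = 20.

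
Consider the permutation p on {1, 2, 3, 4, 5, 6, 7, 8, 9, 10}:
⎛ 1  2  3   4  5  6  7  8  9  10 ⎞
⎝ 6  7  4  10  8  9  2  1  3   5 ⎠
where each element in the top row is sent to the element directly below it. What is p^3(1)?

Tracing 1 → 6 → … returns to 1 after 8 steps, so 1 lies in an 8-cycle (1, 6, 9, 3, 4, 10, 5, 8).
Advancing 3 steps from 1: 1 → 6 → 9 → 3.

3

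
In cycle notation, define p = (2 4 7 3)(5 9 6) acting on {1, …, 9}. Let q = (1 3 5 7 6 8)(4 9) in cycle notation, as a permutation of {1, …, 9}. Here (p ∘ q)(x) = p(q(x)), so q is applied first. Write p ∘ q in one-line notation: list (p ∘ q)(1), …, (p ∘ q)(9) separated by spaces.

2 4 9 6 3 8 5 1 7

(p ∘ q)(x) = p(q(x)). Computing each image: p(q(1)) = p(3) = 2, p(q(2)) = p(2) = 4, p(q(3)) = p(5) = 9, p(q(4)) = p(9) = 6, p(q(5)) = p(7) = 3, p(q(6)) = p(8) = 8, p(q(7)) = p(6) = 5, p(q(8)) = p(1) = 1, p(q(9)) = p(4) = 7.
Hence p ∘ q = [2 4 9 6 3 8 5 1 7].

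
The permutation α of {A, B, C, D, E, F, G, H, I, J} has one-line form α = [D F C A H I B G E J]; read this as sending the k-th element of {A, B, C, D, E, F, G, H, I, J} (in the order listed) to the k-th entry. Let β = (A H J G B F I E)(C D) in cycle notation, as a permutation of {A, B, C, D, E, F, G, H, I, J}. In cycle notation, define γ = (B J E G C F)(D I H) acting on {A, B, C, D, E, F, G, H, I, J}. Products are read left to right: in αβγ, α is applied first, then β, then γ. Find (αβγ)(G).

(αβγ)(G) = γ(β(α(G))). α(G) = B, then β(B) = F, then γ(F) = B, so the result is B.

B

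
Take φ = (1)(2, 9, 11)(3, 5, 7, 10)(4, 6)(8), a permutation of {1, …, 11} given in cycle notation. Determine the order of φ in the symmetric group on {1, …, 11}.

The disjoint cycles have lengths 4, 3, 2, 1, 1.
Since disjoint cycles commute, ord(φ) = lcm(4, 3, 2) = 12.

12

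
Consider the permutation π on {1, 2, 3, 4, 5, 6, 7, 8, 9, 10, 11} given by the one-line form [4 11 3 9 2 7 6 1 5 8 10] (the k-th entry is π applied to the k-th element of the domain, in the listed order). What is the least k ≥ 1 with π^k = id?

Decomposing into disjoint cycles gives cycle lengths 8, 2, 1.
The order is lcm(8, 2) = 8.

8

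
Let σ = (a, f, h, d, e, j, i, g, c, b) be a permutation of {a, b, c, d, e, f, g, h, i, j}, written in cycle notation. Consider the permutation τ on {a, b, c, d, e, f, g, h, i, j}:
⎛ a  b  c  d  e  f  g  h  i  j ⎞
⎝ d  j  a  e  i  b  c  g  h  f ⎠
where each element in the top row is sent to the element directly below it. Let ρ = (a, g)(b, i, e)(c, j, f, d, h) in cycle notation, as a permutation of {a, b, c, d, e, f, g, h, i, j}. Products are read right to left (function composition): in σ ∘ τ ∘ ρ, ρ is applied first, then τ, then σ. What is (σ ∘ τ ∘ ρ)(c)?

h

Apply the permutations in order: ρ(c) = j, then τ(j) = f, then σ(f) = h. So (σ ∘ τ ∘ ρ)(c) = h.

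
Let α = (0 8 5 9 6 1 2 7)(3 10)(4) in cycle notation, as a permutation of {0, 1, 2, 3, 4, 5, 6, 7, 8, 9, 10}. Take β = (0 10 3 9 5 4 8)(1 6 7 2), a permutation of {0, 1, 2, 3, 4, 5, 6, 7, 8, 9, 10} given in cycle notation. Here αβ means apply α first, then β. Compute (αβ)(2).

α(2) = 7, then β(7) = 2; composing gives (αβ)(2) = 2.

2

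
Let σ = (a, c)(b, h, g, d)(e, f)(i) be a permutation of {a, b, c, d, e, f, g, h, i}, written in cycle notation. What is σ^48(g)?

g lies in the 4-cycle (b, h, g, d).
On a 4-cycle, σ^4 is the identity, so σ^48 = σ^0 there (48 ≡ 0 mod 4).
So σ^48(g) = g.

g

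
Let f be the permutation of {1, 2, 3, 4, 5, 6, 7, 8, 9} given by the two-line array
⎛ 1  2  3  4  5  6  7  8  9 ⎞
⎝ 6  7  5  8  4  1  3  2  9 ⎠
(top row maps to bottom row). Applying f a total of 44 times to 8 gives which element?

7

Tracing 8 → 2 → … returns to 8 after 6 steps, so 8 lies in a 6-cycle (2, 7, 3, 5, 4, 8).
Since the cycle has length 6, f^44 acts on it the same as f^2 (44 mod 6 = 2).
Stepping 2 places around the cycle: 8 → 2 → 7.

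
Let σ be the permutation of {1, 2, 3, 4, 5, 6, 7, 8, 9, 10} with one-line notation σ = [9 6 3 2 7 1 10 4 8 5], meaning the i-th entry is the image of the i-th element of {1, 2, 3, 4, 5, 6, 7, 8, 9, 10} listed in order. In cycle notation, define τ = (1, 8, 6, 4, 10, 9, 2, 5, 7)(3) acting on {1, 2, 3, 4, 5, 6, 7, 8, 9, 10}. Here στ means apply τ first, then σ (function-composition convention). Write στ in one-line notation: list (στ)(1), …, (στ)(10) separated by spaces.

(στ)(x) = σ(τ(x)). Computing each image: σ(τ(1)) = σ(8) = 4, σ(τ(2)) = σ(5) = 7, σ(τ(3)) = σ(3) = 3, σ(τ(4)) = σ(10) = 5, σ(τ(5)) = σ(7) = 10, σ(τ(6)) = σ(4) = 2, σ(τ(7)) = σ(1) = 9, σ(τ(8)) = σ(6) = 1, σ(τ(9)) = σ(2) = 6, σ(τ(10)) = σ(9) = 8.
Hence στ = [4 7 3 5 10 2 9 1 6 8].

4 7 3 5 10 2 9 1 6 8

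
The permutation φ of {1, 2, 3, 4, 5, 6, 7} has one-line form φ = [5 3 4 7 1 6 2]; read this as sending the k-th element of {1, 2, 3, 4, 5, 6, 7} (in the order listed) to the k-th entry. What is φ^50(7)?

3

Tracing 7 → 2 → … returns to 7 after 4 steps, so 7 lies in a 4-cycle (2 3 4 7).
Powers repeat with period 4 on this cycle, and 50 mod 4 = 2, so φ^50(7) = φ^2(7).
Advancing 2 steps from 7: 7 → 2 → 3.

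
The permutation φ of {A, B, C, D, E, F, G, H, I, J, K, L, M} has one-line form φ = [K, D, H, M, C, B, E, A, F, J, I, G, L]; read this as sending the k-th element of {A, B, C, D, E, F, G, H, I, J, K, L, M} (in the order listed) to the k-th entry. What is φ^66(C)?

Tracing C → H → … returns to C after 12 steps, so C lies in a 12-cycle (A, K, I, F, B, D, M, L, G, E, C, H).
On a 12-cycle, φ^12 is the identity, so φ^66 = φ^6 there (66 ≡ 6 mod 12).
Stepping 6 places around the cycle: C → H → A → K → I → F → B.

B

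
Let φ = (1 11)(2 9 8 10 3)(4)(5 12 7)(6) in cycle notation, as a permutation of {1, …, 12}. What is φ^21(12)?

12

12 lies in the 3-cycle (5 12 7).
Powers repeat with period 3 on this cycle, and 21 mod 3 = 0, so φ^21(12) = φ^0(12).
So φ^21(12) = 12.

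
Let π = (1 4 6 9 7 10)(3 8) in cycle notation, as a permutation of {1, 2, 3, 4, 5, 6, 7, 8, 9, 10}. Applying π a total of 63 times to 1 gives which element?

9

1 lies in the 6-cycle (1 4 6 9 7 10).
On a 6-cycle, π^6 is the identity, so π^63 = π^3 there (63 ≡ 3 mod 6).
Stepping 3 places around the cycle: 1 → 4 → 6 → 9.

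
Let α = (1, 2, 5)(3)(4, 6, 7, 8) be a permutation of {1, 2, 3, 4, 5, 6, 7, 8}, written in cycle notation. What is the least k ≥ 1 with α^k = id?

The disjoint cycles have lengths 4, 3, 1.
Since disjoint cycles commute, ord(α) = lcm(4, 3) = 12.

12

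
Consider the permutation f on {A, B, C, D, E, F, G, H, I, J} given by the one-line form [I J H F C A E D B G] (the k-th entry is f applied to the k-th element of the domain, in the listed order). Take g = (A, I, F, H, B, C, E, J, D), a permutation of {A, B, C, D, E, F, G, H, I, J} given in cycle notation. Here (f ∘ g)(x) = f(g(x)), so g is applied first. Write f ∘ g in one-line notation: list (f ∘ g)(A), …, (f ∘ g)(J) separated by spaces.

Chase each element through g then f: A → I → B; B → C → H; C → E → C; D → A → I; E → J → G; F → H → D; G → G → E; H → B → J; I → F → A; J → D → F.
Collecting the images, f ∘ g = [B H C I G D E J A F].

B H C I G D E J A F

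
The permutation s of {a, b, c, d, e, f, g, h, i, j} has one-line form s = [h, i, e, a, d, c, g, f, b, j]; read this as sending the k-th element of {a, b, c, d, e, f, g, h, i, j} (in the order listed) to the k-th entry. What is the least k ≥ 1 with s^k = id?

6

Writing s as disjoint cycles, the cycle lengths are 6, 2, 1, 1.
The order of s is the least common multiple of its cycle lengths: lcm(6, 2) = 6.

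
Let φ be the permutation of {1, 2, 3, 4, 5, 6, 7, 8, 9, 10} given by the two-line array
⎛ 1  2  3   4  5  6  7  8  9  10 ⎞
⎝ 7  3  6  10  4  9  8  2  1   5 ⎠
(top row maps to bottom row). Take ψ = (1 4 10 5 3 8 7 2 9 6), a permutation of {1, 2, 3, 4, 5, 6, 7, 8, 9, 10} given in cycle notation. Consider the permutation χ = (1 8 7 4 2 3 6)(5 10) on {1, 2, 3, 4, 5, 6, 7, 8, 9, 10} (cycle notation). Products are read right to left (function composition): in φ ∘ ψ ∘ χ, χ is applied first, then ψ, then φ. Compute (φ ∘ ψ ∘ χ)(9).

9

Chase 9: χ(9) = 9; ψ(9) = 6; φ(6) = 9. Hence (φ ∘ ψ ∘ χ)(9) = 9.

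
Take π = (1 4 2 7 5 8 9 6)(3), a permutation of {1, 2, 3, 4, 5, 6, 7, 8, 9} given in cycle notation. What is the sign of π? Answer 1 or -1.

-1

The cycle lengths are 8, 1.
A cycle of length ℓ contributes ℓ−1 transpositions, so π is a product of 7 transpositions — odd.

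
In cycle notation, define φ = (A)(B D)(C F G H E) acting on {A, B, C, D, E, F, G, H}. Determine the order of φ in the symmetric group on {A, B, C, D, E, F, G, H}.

10

The cycle type of φ is (5, 2, 1).
Since disjoint cycles commute, ord(φ) = lcm(5, 2) = 10.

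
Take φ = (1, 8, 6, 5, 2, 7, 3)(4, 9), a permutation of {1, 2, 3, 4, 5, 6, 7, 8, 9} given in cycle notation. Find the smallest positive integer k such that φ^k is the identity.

14

The disjoint cycles have lengths 7, 2.
The order is lcm(7, 2) = 14.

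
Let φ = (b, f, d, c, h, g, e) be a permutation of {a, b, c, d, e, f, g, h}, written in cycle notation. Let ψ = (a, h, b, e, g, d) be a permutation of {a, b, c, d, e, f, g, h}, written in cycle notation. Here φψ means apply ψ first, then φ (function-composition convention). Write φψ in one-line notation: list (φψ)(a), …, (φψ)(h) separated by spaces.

g b h a e d c f

Chase each element through ψ then φ: a → h → g; b → e → b; c → c → h; d → a → a; e → g → e; f → f → d; g → d → c; h → b → f.
So φψ in one-line form is g b h a e d c f.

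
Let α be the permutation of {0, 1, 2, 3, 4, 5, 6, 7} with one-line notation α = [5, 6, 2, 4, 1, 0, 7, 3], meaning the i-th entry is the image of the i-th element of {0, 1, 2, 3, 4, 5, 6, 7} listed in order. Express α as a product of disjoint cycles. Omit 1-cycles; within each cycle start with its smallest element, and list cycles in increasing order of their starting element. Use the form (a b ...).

(0 5)(1 6 7 3 4)

Start at 0 and follow images: 0 → 5 → 0, giving the cycle (0 5).
Continuing from each remaining unvisited element yields (0 5)(1 6 7 3 4).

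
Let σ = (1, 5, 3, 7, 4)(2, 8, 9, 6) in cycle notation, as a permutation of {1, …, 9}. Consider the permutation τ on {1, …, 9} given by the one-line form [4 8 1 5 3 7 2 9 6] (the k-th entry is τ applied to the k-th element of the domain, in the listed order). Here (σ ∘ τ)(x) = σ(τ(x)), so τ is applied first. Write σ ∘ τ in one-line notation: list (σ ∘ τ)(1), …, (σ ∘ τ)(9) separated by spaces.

(σ ∘ τ)(x) = σ(τ(x)). Computing each image: σ(τ(1)) = σ(4) = 1, σ(τ(2)) = σ(8) = 9, σ(τ(3)) = σ(1) = 5, σ(τ(4)) = σ(5) = 3, σ(τ(5)) = σ(3) = 7, σ(τ(6)) = σ(7) = 4, σ(τ(7)) = σ(2) = 8, σ(τ(8)) = σ(9) = 6, σ(τ(9)) = σ(6) = 2.
Hence σ ∘ τ = [1 9 5 3 7 4 8 6 2].

1 9 5 3 7 4 8 6 2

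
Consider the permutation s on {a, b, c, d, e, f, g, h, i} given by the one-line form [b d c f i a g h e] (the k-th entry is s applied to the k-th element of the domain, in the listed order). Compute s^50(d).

a

Tracing d → f → … returns to d after 4 steps, so d lies in a 4-cycle (a b d f).
Since the cycle has length 4, s^50 acts on it the same as s^2 (50 mod 4 = 2).
Stepping 2 places around the cycle: d → f → a.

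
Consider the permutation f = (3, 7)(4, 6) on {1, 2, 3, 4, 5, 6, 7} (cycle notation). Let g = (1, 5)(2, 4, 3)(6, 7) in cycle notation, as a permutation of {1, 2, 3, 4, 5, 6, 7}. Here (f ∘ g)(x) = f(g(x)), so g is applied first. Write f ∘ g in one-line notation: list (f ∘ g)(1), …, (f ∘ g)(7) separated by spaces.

(f ∘ g)(x) = f(g(x)). Computing each image: f(g(1)) = f(5) = 5, f(g(2)) = f(4) = 6, f(g(3)) = f(2) = 2, f(g(4)) = f(3) = 7, f(g(5)) = f(1) = 1, f(g(6)) = f(7) = 3, f(g(7)) = f(6) = 4.
Hence f ∘ g = [5 6 2 7 1 3 4].

5 6 2 7 1 3 4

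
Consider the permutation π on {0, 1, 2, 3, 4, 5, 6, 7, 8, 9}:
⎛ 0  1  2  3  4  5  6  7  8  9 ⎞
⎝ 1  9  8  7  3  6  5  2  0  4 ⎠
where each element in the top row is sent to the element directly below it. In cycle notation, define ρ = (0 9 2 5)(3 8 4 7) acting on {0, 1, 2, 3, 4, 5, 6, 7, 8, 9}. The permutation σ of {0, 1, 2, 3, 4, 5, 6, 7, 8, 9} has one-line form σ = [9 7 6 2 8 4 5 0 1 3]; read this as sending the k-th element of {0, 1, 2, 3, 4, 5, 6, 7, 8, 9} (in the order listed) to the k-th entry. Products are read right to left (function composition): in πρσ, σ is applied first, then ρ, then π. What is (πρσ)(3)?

6

Chase 3: σ(3) = 2; ρ(2) = 5; π(5) = 6. Hence (πρσ)(3) = 6.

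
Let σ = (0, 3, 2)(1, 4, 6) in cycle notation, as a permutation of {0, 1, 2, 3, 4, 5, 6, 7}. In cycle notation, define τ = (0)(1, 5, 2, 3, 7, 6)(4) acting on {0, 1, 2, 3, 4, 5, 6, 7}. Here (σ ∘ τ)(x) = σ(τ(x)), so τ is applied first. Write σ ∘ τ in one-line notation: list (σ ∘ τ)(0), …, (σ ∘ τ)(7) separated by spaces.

(σ ∘ τ)(x) = σ(τ(x)). Computing each image: σ(τ(0)) = σ(0) = 3, σ(τ(1)) = σ(5) = 5, σ(τ(2)) = σ(3) = 2, σ(τ(3)) = σ(7) = 7, σ(τ(4)) = σ(4) = 6, σ(τ(5)) = σ(2) = 0, σ(τ(6)) = σ(1) = 4, σ(τ(7)) = σ(6) = 1.
Hence σ ∘ τ = [3 5 2 7 6 0 4 1].

3 5 2 7 6 0 4 1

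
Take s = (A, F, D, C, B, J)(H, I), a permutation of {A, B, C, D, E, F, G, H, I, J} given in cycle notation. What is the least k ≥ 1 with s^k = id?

6

The cycle type of s is (6, 2, 1, 1).
The order is lcm(6, 2) = 6.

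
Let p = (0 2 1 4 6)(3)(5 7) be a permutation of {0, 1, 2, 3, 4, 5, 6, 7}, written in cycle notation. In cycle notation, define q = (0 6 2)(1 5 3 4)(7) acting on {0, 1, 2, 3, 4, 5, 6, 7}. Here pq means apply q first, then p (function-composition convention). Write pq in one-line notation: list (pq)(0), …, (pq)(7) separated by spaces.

(pq)(x) = p(q(x)). Computing each image: p(q(0)) = p(6) = 0, p(q(1)) = p(5) = 7, p(q(2)) = p(0) = 2, p(q(3)) = p(4) = 6, p(q(4)) = p(1) = 4, p(q(5)) = p(3) = 3, p(q(6)) = p(2) = 1, p(q(7)) = p(7) = 5.
Hence pq = [0 7 2 6 4 3 1 5].

0 7 2 6 4 3 1 5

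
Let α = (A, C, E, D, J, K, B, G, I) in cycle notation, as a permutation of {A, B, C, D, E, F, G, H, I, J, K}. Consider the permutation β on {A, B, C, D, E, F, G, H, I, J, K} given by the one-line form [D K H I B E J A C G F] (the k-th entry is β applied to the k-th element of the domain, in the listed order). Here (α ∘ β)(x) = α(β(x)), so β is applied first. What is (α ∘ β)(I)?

E

First apply β: β(I) = C, then α(C) = E. Thus (α ∘ β)(I) = E.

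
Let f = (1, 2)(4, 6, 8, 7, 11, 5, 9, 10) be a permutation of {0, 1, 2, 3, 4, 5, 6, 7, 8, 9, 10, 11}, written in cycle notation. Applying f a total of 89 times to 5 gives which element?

5 lies in the 8-cycle (4, 6, 8, 7, 11, 5, 9, 10).
Powers repeat with period 8 on this cycle, and 89 mod 8 = 1, so f^89(5) = f^1(5).
Advancing 1 step from 5: 5 → 9.

9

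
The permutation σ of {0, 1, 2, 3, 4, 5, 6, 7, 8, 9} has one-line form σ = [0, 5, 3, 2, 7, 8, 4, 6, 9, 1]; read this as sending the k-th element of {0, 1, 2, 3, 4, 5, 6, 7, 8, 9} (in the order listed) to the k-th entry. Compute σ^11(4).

Tracing 4 → 7 → … returns to 4 after 3 steps, so 4 lies in a 3-cycle (4, 7, 6).
On a 3-cycle, σ^3 is the identity, so σ^11 = σ^2 there (11 ≡ 2 mod 3).
Advancing 2 steps from 4: 4 → 7 → 6.

6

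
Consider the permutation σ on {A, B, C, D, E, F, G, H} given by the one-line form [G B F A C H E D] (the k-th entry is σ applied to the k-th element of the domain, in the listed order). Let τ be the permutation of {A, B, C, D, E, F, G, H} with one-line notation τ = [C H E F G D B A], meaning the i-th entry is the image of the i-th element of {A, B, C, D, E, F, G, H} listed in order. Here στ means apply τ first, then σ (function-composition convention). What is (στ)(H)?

G

First apply τ: τ(H) = A, then σ(A) = G. Thus (στ)(H) = G.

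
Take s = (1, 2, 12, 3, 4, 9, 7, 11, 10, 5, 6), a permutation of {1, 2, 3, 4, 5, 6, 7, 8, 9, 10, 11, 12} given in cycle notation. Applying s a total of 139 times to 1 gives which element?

11

1 lies in the 11-cycle (1, 2, 12, 3, 4, 9, 7, 11, 10, 5, 6).
Powers repeat with period 11 on this cycle, and 139 mod 11 = 7, so s^139(1) = s^7(1).
Advancing 7 steps from 1: 1 → 2 → 12 → 3 → 4 → 9 → 7 → 11.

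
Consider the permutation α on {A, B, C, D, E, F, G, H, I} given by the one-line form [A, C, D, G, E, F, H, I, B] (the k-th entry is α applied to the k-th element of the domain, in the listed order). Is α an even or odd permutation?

odd

In disjoint-cycle form the cycle lengths are 6, 1, 1, 1.
A cycle is odd iff its length is even; α has 1 even-length cycle, so sgn(α) = (−1)^1 and α is odd.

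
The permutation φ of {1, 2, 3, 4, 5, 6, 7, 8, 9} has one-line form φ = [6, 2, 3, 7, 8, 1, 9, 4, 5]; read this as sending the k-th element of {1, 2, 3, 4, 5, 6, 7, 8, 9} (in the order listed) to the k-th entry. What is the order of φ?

10

The disjoint-cycle form of φ has cycle lengths 5, 2, 1, 1.
Since disjoint cycles commute, ord(φ) = lcm(5, 2) = 10.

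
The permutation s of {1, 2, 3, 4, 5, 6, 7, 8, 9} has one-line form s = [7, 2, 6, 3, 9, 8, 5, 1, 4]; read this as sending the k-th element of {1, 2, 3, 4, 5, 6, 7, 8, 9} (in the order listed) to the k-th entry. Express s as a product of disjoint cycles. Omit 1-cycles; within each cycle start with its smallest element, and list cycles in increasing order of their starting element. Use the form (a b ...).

From 1: 1 → 7 → 5 → 9 → 4 → 3 → 6 → 8 → 1, closing the cycle (1 7 5 9 4 3 6 8).
Continuing from each remaining unvisited element yields (1 7 5 9 4 3 6 8).

(1 7 5 9 4 3 6 8)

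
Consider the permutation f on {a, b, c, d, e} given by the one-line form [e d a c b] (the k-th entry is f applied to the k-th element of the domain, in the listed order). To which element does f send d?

d is element number 4 of the domain, and entry number 4 of the one-line form is c, so f(d) = c.

c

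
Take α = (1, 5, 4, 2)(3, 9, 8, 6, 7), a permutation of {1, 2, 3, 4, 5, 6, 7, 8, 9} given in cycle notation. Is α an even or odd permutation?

odd

The cycle lengths are 5, 4.
A cycle is odd iff its length is even; α has 1 even-length cycle, so sgn(α) = (−1)^1 and α is odd.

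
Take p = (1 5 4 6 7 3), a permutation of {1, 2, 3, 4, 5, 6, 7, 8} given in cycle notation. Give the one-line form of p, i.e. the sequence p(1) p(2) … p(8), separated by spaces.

5 2 1 6 4 7 3 8

Each element maps to the next entry in its cycle (wrapping to the front): 1↦5, 2↦2, 3↦1, 4↦6, 5↦4, 6↦7, 7↦3, 8↦8.
Listing these in domain order gives 5 2 1 6 4 7 3 8.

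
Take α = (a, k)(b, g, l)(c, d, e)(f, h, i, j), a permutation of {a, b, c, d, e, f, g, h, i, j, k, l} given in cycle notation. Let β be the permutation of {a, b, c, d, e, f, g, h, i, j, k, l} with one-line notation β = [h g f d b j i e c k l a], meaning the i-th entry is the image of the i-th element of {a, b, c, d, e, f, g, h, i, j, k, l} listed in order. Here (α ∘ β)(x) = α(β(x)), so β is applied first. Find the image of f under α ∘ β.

f

(α ∘ β)(f) = α(β(f)). β(f) = j, then α(j) = f. So (α ∘ β)(f) = f.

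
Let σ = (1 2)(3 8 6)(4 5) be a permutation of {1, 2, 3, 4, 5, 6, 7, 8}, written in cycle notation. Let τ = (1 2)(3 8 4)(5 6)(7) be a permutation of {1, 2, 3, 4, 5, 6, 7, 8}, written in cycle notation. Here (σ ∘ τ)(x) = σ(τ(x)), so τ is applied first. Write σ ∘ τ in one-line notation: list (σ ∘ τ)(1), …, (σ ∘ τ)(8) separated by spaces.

1 2 6 8 3 4 7 5

Chase each element through τ then σ: 1 → 2 → 1; 2 → 1 → 2; 3 → 8 → 6; 4 → 3 → 8; 5 → 6 → 3; 6 → 5 → 4; 7 → 7 → 7; 8 → 4 → 5.
Collecting the images, σ ∘ τ = [1 2 6 8 3 4 7 5].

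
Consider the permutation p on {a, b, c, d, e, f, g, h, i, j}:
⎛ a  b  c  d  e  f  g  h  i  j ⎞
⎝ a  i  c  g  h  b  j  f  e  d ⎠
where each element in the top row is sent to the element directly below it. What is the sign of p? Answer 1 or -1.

In disjoint-cycle form the cycle lengths are 5, 3, 1, 1.
A cycle of length ℓ contributes ℓ−1 transpositions, so p is a product of 4 + 2 = 6 transpositions — even.

1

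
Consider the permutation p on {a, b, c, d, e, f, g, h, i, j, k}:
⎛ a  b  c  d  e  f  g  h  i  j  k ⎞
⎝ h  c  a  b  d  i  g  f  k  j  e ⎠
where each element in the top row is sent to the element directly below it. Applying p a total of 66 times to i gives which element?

d

Tracing i → k → … returns to i after 9 steps, so i lies in a 9-cycle (a h f i k e d b c).
Since the cycle has length 9, p^66 acts on it the same as p^3 (66 mod 9 = 3).
Stepping 3 places around the cycle: i → k → e → d.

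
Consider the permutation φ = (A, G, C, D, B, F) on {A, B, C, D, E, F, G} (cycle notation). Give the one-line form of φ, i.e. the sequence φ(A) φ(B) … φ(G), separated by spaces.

G F D B E A C

Reading each image from the cycles: A→G, B→F, C→D, D→B, E→E, F→A, G→C.
Listing these in domain order gives G F D B E A C.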